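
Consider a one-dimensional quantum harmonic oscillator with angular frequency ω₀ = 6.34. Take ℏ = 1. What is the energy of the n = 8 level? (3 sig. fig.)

The oscillator eigenvalues are E_n = ℏω₀(n + ½), so E_8 = 6.34 × 8.5 = 53.89.

E = 53.9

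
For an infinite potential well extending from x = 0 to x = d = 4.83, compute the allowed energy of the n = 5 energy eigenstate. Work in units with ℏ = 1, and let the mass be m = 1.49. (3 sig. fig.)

The infinite-well eigenfunctions ψ_n = √(2/d) sin(nπx/d) vanish at both walls, giving E_n = n²π²ℏ²/(2md²).
E_5 = 5² × π² / (2 × 1.49 × 4.83²) = 3.549.

E = 3.55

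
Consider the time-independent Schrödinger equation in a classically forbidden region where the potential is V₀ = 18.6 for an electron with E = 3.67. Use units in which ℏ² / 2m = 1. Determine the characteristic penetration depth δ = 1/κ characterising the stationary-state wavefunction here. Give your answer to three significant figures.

Since E < V₀ the TISE in this region is ψ'' = κ²ψ with κ = √(2m(V₀ − E))/ℏ.
κ = √(2 × 0.5 × 14.93) = 3.864. The penetration depth is δ = 1/κ = 0.259.

δ = 0.259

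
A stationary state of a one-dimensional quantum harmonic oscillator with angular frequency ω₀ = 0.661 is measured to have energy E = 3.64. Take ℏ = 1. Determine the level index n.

n = 5

E_n = ℏω₀(n + ½) ⇒ n = E/(ℏω₀) − ½ = 3.64/0.661 − 0.5 = 5.007 → n = 5.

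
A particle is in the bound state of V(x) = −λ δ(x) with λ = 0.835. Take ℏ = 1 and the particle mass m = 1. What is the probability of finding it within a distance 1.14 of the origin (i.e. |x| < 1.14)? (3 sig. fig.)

P = 0.851

The normalised bound state is ψ = √κ e^{−κ|x|} with κ = mλ/ℏ² = 0.8350.
P(|x| < d) = ∫_{−d}^{d} κ e^{−2κ|x|} dx = 1 − e^{−2κd} = 1 − e^{−1.904} = 0.8510.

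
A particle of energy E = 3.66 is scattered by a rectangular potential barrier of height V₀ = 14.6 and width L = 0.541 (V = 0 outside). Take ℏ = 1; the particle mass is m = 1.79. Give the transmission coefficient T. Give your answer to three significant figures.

T = 0.00344

E < V₀: inside the barrier ψ ∝ e^{±κx} with κ = √(2m(V₀ − E))/ℏ = 6.258.
κL = 3.386, sinh(κL) = 14.75.
Matching ψ, ψ′ at both faces gives T = [1 + V₀² sinh²(κL) / (4E(V₀ − E))]⁻¹ = 1/290.6 = 0.00344.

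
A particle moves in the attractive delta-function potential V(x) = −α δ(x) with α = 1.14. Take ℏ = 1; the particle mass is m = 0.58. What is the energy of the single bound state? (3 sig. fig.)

For x ≠ 0 the bound state is ψ ∝ e^{−κ|x|}; integrating the TISE across the delta gives the cusp condition 2κ = 2mα/ℏ², so κ = 0.6612.
Then E = −ℏ²κ²/(2m) = −mα²/(2ℏ²) = -0.3769.

E = -0.377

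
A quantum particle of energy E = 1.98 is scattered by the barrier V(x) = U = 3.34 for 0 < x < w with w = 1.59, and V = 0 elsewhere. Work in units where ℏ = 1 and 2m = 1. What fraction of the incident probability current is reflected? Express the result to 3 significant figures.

Since E < U the interior solution is evanescent with decay constant κ = √(2m(U − E))/ℏ = 1.166.
κw = 1.854, sinh(κw) = 3.115.
Matching ψ, ψ′ at both faces gives T = [1 + U² sinh²(κw) / (4E(U − E))]⁻¹ = 1/11.05 = 0.0905.
R = 1 − T = 0.910.

R = 0.910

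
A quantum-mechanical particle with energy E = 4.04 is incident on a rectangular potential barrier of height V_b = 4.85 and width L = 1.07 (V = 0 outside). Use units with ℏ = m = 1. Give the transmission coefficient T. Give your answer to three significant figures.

E < V_b: inside the barrier ψ ∝ e^{±κx} with κ = √(2m(V_b − E))/ℏ = 1.273.
κL = 1.362, sinh(κL) = 1.824.
The exact tunnelling result is T⁻¹ = 1 + V_b² sinh²(κL) / [4E(V_b − E)] = 6.977, so T = 0.143.

T = 0.143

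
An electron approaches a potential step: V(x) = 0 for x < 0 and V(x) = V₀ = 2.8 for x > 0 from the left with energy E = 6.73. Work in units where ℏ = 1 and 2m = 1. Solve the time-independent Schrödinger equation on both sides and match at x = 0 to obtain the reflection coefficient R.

R = 0.0179

On each side the TISE gives plane waves with k = √(2m(E − V))/ℏ: k₁ = √(2·½·6.73) = 2.594, k₂ = √(2·½·3.93) = 1.982.
Continuity of ψ and ψ′ at the step yields the reflection amplitude r = (k₁ − k₂)/(k₁ + k₂) = 0.1337; thus R = |r|² = 0.01787, T = 0.9821.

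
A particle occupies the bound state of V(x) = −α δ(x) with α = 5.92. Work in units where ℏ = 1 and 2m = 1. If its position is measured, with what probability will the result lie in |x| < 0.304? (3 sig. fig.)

The normalised bound state is ψ = √κ e^{−κ|x|} with κ = mα/ℏ² = 2.960.
P(|x| < d) = ∫_{−d}^{d} κ e^{−2κ|x|} dx = 1 − e^{−2κd} = 1 − e^{−1.800} = 0.8346.

P = 0.835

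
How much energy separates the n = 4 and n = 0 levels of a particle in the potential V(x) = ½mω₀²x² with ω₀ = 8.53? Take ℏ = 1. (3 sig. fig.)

E_n = ℏω₀(n + ½), so ΔE = (4 − 0) ℏω₀ = 4 × 8.53 = 34.12.

ΔE = 34.1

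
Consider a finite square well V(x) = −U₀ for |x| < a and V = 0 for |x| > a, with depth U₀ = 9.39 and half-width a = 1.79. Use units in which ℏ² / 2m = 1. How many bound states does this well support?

The dimensionless depth is z₀ = a√(2mU₀)/ℏ = 1.79 × √(9.390) = 5.485.
A new bound state (alternating even/odd) appears each time z₀ passes a multiple of π/2, so N = ⌊2z₀/π⌋ + 1 = ⌊3.492⌋ + 1 = 4.

N = 4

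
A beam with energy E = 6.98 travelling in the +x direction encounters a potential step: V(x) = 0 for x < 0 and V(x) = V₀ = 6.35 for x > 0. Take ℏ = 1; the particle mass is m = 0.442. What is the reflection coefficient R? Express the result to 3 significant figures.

On each side the TISE gives plane waves with k = √(2m(E − V))/ℏ: k₁ = √(2·0.442·6.98) = 2.484, k₂ = √(2·0.442·0.63) = 0.7463.
Matching ψ and ψ′ at x = 0 gives r = (k₁ − k₂)/(k₁ + k₂), so R = r² = 0.2894 and T = 1 − R = 0.7106.

R = 0.289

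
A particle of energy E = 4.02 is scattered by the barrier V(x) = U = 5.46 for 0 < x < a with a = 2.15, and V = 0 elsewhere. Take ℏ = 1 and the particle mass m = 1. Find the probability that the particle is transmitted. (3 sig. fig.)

T = 0.00210

E < U: inside the barrier ψ ∝ e^{±κx} with κ = √(2m(U − E))/ℏ = 1.697.
κa = 3.649, sinh(κa) = 19.20.
The exact tunnelling result is T⁻¹ = 1 + U² sinh²(κa) / [4E(U − E)] = 475.6, so T = 0.00210.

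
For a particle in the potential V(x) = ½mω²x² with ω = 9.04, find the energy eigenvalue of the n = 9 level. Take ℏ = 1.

Using E_n = (n + ½)ℏω: E_9 = 9.5 × 9.04 = 85.88.

E = 85.9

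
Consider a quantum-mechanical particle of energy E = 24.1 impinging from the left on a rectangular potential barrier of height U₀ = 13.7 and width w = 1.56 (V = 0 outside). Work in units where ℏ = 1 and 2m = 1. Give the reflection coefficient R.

Above the barrier the interior wavenumber is k₂ = √(2m(E − U₀))/ℏ = 3.225, giving phase k₂w = 5.031.
T = [1 + U₀² sin²(k₂w) / (4E(E − U₀))]⁻¹ = 1/1.169 = 0.856.
R = 1 − T = 0.144.

R = 0.144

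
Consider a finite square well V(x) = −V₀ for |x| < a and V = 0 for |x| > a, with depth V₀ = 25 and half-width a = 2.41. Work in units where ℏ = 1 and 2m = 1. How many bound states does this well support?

The dimensionless depth is z₀ = a√(2mV₀)/ℏ = 2.41 × √(25.00) = 12.05.
The even/odd transcendental equations gain one root per π/2 in z₀, giving N = 1 + ⌊2z₀/π⌋ = 1 + ⌊7.671⌋ = 8.

N = 8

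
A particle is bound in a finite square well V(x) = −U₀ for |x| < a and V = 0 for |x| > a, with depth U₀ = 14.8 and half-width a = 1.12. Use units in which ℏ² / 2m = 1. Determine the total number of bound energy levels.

N = 3

The dimensionless depth is z₀ = a√(2mU₀)/ℏ = 1.12 × √(14.80) = 4.309.
A new bound state (alternating even/odd) appears each time z₀ passes a multiple of π/2, so N = ⌊2z₀/π⌋ + 1 = ⌊2.743⌋ + 1 = 3.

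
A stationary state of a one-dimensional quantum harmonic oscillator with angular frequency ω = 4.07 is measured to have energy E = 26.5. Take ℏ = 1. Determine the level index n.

n = 6

Invert E_n = (n + ½)ℏω: n = E/ℏω − ½ = 6.011, so n = 6.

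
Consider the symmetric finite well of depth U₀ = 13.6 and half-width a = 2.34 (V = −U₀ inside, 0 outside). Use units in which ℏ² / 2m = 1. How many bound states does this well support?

N = 6

Define the well-strength parameter z₀ = (a/ℏ)√(2mU₀) = 2.34 × √(2·0.5·13.6) = 8.629.
A new bound state (alternating even/odd) appears each time z₀ passes a multiple of π/2, so N = ⌊2z₀/π⌋ + 1 = ⌊5.494⌋ + 1 = 6.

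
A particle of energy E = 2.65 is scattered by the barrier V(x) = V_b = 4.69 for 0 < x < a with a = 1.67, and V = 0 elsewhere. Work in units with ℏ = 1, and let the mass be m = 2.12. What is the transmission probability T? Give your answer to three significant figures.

T = 0.000213

Since E < V_b the interior solution is evanescent with decay constant κ = √(2m(V_b − E))/ℏ = 2.941.
κa = 4.912, sinh(κa) = 67.92.
The exact tunnelling result is T⁻¹ = 1 + V_b² sinh²(κa) / [4E(V_b − E)] = 4693, so T = 0.000213.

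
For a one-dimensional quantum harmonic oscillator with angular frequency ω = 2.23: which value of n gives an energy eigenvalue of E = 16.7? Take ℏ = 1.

Invert E_n = (n + ½)ℏω: n = E/ℏω − ½ = 6.989, so n = 7.

n = 7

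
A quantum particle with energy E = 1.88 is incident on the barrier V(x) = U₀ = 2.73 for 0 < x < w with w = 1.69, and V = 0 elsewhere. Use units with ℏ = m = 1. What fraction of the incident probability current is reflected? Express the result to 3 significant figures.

R = 0.959

Since E < U₀ the interior solution is evanescent with decay constant κ = √(2m(U₀ − E))/ℏ = 1.304.
κw = 2.203, sinh(κw) = 4.473.
The exact tunnelling result is T⁻¹ = 1 + U₀² sinh²(κw) / [4E(U₀ − E)] = 24.33, so T = 0.0411.
R = 1 − T = 0.959.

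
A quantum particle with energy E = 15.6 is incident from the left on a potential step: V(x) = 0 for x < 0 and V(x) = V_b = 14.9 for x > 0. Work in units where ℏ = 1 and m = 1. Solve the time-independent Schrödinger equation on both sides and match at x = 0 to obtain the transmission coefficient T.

The wavenumbers are k₁ = √(2mE)/ℏ = 5.586 on the left and k₂ = √(2m(E − V_b))/ℏ = 1.183 on the right.
Continuity of ψ and ψ′ at the step yields the reflection amplitude r = (k₁ − k₂)/(k₁ + k₂) = 0.6504; thus R = |r|² = 0.4230, T = 0.5770.

T = 0.577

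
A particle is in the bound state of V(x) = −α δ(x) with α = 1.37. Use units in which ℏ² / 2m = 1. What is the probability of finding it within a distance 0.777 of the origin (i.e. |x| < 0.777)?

P = 0.655

The normalised bound state is ψ = √κ e^{−κ|x|} with κ = mα/ℏ² = 0.6850.
P(|x| < d) = ∫_{−d}^{d} κ e^{−2κ|x|} dx = 1 − e^{−2κd} = 1 − e^{−1.064} = 0.6551.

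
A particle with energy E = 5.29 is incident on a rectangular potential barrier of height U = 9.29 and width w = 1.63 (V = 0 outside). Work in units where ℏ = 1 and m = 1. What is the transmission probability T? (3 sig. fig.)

T = 0.000388

E < U: inside the barrier ψ ∝ e^{±κx} with κ = √(2m(U − E))/ℏ = 2.828.
κw = 4.610, sinh(κw) = 50.25.
Matching ψ, ψ′ at both faces gives T = [1 + U² sinh²(κw) / (4E(U − E))]⁻¹ = 1/2576 = 0.000388.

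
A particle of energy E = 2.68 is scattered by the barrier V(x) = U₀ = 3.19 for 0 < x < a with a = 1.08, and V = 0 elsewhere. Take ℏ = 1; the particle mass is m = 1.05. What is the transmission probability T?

T = 0.224

E < U₀: inside the barrier ψ ∝ e^{±κx} with κ = √(2m(U₀ − E))/ℏ = 1.035.
κa = 1.118, sinh(κa) = 1.365.
The exact tunnelling result is T⁻¹ = 1 + U₀² sinh²(κa) / [4E(U₀ − E)] = 4.470, so T = 0.224.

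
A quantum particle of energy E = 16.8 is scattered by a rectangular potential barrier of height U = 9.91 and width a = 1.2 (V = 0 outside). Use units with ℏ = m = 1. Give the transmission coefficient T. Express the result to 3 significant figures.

T = 0.835

Above the barrier the interior wavenumber is k₂ = √(2m(E − U))/ℏ = 3.712, giving phase k₂a = 4.455.
T = [1 + U² sin²(k₂a) / (4E(E − U))]⁻¹ = 1/1.198 = 0.835.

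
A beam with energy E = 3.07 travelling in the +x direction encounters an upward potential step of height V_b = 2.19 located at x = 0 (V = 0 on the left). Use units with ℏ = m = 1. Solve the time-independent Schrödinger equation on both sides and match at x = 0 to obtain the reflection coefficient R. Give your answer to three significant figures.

The wavenumbers are k₁ = √(2mE)/ℏ = 2.478 on the left and k₂ = √(2m(E − V_b))/ℏ = 1.327 on the right.
Continuity of ψ and ψ′ at the step yields the reflection amplitude r = (k₁ − k₂)/(k₁ + k₂) = 0.3026; thus R = |r|² = 0.09157, T = 0.9084.

R = 0.0916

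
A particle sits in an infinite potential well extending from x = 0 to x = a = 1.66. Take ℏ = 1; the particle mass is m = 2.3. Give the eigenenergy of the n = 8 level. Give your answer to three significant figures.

E = 49.8

Requiring ψ(0) = ψ(a) = 0 quantises k = nπ/a, hence E_n = ℏ²k²/2m = n²π²ℏ²/(2ma²).
E_8 = 8² × π² / (2 × 2.3 × 1.66²) = 49.83.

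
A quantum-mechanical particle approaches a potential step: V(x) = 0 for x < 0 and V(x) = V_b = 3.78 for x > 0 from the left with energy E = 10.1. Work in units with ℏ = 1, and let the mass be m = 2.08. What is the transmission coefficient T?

T = 0.986

On each side the TISE gives plane waves with k = √(2m(E − V))/ℏ: k₁ = √(2·2.08·10.1) = 6.482, k₂ = √(2·2.08·6.32) = 5.127.
Matching ψ and ψ′ at x = 0 gives r = (k₁ − k₂)/(k₁ + k₂), so R = r² = 0.01361 and T = 1 − R = 0.9864.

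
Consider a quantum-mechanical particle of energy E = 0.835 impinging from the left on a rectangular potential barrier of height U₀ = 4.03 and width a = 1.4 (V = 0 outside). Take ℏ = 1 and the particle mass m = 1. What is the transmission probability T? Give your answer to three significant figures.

T = 0.00222

Since E < U₀ the interior solution is evanescent with decay constant κ = √(2m(U₀ − E))/ℏ = 2.528.
κa = 3.539, sinh(κa) = 17.20.
Matching ψ, ψ′ at both faces gives T = [1 + U₀² sinh²(κa) / (4E(U₀ − E))]⁻¹ = 1/451.3 = 0.00222.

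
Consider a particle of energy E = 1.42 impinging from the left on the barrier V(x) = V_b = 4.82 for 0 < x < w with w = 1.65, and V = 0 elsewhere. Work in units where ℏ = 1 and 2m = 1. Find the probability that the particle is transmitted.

T = 0.00755

E < V_b: inside the barrier ψ ∝ e^{±κx} with κ = √(2m(V_b − E))/ℏ = 1.844.
κw = 3.042, sinh(κw) = 10.45.
The exact tunnelling result is T⁻¹ = 1 + V_b² sinh²(κw) / [4E(V_b − E)] = 132.5, so T = 0.00755.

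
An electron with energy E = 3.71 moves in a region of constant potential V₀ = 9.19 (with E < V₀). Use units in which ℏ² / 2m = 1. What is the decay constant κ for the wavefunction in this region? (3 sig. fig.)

κ = 2.34

Since E < V₀ the TISE in this region is ψ'' = κ²ψ with κ = √(2m(V₀ − E))/ℏ.
κ = √(2 × 0.5 × 5.48) = 2.341.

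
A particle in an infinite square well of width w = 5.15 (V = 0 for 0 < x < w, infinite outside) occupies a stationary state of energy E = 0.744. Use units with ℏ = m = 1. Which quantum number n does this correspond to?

From E_n = n²π²ℏ²/(2mw²) invert to n = √(2mw²E)/(πℏ).
n = (5.15/π) × √(2 × 1 × 0.744) = 2.000 → n = 2.

n = 2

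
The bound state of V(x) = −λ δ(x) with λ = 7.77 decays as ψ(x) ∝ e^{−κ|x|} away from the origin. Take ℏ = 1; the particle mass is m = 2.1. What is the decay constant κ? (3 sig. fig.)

Integrate −(ℏ²/2m)ψ'' − λδ(x)ψ = Eψ from −ε to +ε: the ψ'' term gives ψ'(0⁺) − ψ'(0⁻) and the δ term gives −(2mλ/ℏ²)ψ(0).
With ψ ∝ e^{−κ|x|} this yields −2κ = −2mλ/ℏ², so κ = mλ/ℏ² = 16.32.

κ = 16.3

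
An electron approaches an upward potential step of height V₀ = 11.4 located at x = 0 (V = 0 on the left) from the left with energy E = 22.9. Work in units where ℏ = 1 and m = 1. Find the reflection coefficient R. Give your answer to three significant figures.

On each side the TISE gives plane waves with k = √(2m(E − V))/ℏ: k₁ = √(2·1·22.9) = 6.768, k₂ = √(2·1·11.5) = 4.796.
Matching ψ and ψ′ at x = 0 gives r = (k₁ − k₂)/(k₁ + k₂), so R = r² = 0.02908 and T = 1 − R = 0.9709.

R = 0.0291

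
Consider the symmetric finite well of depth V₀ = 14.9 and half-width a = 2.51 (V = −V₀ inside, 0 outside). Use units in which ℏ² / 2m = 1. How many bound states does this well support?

The dimensionless depth is z₀ = a√(2mV₀)/ℏ = 2.51 × √(14.90) = 9.689.
A new bound state (alternating even/odd) appears each time z₀ passes a multiple of π/2, so N = ⌊2z₀/π⌋ + 1 = ⌊6.168⌋ + 1 = 7.

N = 7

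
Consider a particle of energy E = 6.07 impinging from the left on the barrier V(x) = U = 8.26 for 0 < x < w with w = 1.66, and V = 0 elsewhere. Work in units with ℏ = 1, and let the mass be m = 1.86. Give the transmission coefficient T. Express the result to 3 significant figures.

T = 0.000239

Since E < U the interior solution is evanescent with decay constant κ = √(2m(U − E))/ℏ = 2.854.
κw = 4.738, sinh(κw) = 57.10.
The exact tunnelling result is T⁻¹ = 1 + U² sinh²(κw) / [4E(U − E)] = 4185, so T = 0.000239.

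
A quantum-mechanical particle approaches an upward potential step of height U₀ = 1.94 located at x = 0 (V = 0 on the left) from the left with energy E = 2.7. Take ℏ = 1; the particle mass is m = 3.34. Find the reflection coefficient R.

R = 0.0941

The wavenumbers are k₁ = √(2mE)/ℏ = 4.247 on the left and k₂ = √(2m(E − U₀))/ℏ = 2.253 on the right.
Matching ψ and ψ′ at x = 0 gives r = (k₁ − k₂)/(k₁ + k₂), so R = r² = 0.09408 and T = 1 − R = 0.9059.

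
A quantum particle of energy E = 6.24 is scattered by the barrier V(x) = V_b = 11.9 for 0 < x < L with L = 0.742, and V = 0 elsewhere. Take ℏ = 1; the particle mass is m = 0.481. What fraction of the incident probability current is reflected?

Since E < V_b the interior solution is evanescent with decay constant κ = √(2m(V_b − E))/ℏ = 2.333.
κL = 1.731, sinh(κL) = 2.736.
Matching ψ, ψ′ at both faces gives T = [1 + V_b² sinh²(κL) / (4E(V_b − E))]⁻¹ = 1/8.502 = 0.118.
R = 1 − T = 0.882.

R = 0.882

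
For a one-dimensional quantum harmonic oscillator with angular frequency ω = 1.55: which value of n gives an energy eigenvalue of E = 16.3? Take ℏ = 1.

n = 10

Invert E_n = (n + ½)ℏω: n = E/ℏω − ½ = 10.016, so n = 10.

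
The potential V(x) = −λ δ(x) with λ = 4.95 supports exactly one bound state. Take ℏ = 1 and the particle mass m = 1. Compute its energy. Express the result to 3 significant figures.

E = -12.3

For x ≠ 0 the bound state is ψ ∝ e^{−κ|x|}; integrating the TISE across the delta gives the cusp condition 2κ = 2mλ/ℏ², so κ = 4.950.
Then E = −ℏ²κ²/(2m) = −mλ²/(2ℏ²) = -12.25.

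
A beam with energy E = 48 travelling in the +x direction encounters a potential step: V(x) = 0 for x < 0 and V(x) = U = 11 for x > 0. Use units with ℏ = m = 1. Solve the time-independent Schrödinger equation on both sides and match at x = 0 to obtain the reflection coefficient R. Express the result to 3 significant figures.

The wavenumbers are k₁ = √(2mE)/ℏ = 9.798 on the left and k₂ = √(2m(E − U))/ℏ = 8.602 on the right.
Matching ψ and ψ′ at x = 0 gives r = (k₁ − k₂)/(k₁ + k₂), so R = r² = 0.004222 and T = 1 − R = 0.9958.

R = 0.00422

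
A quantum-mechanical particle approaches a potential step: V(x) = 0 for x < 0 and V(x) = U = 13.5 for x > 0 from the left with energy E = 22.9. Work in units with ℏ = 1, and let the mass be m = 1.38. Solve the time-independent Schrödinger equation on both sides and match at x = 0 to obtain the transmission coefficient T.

T = 0.952

The wavenumbers are k₁ = √(2mE)/ℏ = 7.950 on the left and k₂ = √(2m(E − U))/ℏ = 5.094 on the right.
Continuity of ψ and ψ′ at the step yields the reflection amplitude r = (k₁ − k₂)/(k₁ + k₂) = 0.2190; thus R = |r|² = 0.04796, T = 0.9520.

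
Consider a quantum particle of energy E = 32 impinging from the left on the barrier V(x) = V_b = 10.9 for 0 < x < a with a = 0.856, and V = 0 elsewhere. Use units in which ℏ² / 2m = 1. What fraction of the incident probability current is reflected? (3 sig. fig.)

R = 0.0217

Above the barrier the interior wavenumber is k₂ = √(2m(E − V_b))/ℏ = 4.593, giving phase k₂a = 3.932.
Matching at both interfaces gives T⁻¹ = 1 + V_b² sin²(k₂a) / [4E(E − V_b)] = 1.022, hence T = 0.978.
R = 1 − T = 0.0217.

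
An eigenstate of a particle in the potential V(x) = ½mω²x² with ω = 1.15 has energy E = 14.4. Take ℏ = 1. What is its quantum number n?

n = 12

Invert E_n = (n + ½)ℏω: n = E/ℏω − ½ = 12.022, so n = 12.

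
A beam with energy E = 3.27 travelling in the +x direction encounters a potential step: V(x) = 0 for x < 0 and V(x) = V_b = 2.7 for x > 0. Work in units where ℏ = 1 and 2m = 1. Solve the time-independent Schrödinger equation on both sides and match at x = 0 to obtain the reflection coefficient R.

On each side the TISE gives plane waves with k = √(2m(E − V))/ℏ: k₁ = √(2·½·3.27) = 1.808, k₂ = √(2·½·0.57) = 0.7550.
Continuity of ψ and ψ′ at the step yields the reflection amplitude r = (k₁ − k₂)/(k₁ + k₂) = 0.4109; thus R = |r|² = 0.1689, T = 0.8311.

R = 0.169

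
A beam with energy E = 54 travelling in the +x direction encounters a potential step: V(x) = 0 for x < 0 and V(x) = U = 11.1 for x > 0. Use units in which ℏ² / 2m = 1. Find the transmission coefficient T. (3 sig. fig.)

T = 0.997

The wavenumbers are k₁ = √(2mE)/ℏ = 7.348 on the left and k₂ = √(2m(E − U))/ℏ = 6.550 on the right.
Matching ψ and ψ′ at x = 0 gives r = (k₁ − k₂)/(k₁ + k₂), so R = r² = 0.003302 and T = 1 − R = 0.9967.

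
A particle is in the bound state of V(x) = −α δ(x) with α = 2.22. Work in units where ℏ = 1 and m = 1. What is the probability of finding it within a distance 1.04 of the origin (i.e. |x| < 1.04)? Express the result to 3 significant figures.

P = 0.990

The normalised bound state is ψ = √κ e^{−κ|x|} with κ = mα/ℏ² = 2.220.
P(|x| < d) = ∫_{−d}^{d} κ e^{−2κ|x|} dx = 1 − e^{−2κd} = 1 − e^{−4.618} = 0.9901.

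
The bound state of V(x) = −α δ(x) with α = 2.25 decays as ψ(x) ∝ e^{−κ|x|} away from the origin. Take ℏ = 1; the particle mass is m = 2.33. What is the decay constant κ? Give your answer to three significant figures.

Integrate −(ℏ²/2m)ψ'' − αδ(x)ψ = Eψ from −ε to +ε: the ψ'' term gives ψ'(0⁺) − ψ'(0⁻) and the δ term gives −(2mα/ℏ²)ψ(0).
With ψ ∝ e^{−κ|x|} this yields −2κ = −2mα/ℏ², so κ = mα/ℏ² = 5.243.

κ = 5.24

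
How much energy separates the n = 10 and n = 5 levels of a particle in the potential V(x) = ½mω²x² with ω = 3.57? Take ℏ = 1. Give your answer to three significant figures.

ΔE = 17.9

E_n = ℏω(n + ½), so ΔE = (10 − 5) ℏω = 5 × 3.57 = 17.85.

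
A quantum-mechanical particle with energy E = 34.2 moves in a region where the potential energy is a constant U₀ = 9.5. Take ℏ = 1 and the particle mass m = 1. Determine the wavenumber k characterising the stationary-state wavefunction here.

With E > U₀ the solution is oscillatory, ψ ∝ e^{±ikx} with k = √(2m(E − U₀))/ℏ.
k = √(2 × 1 × 24.7) = 7.029.

k = 7.03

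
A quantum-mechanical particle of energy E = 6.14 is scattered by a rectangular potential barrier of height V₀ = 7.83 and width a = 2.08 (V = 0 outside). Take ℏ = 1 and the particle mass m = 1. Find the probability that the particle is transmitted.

E < V₀: inside the barrier ψ ∝ e^{±κx} with κ = √(2m(V₀ − E))/ℏ = 1.838.
κa = 3.824, sinh(κa) = 22.88.
Matching ψ, ψ′ at both faces gives T = [1 + V₀² sinh²(κa) / (4E(V₀ − E))]⁻¹ = 1/774.5 = 0.00129.

T = 0.00129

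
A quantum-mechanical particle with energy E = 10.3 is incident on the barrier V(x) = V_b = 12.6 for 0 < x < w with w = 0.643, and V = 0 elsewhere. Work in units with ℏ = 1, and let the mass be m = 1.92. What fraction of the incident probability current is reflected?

Since E < V_b the interior solution is evanescent with decay constant κ = √(2m(V_b − E))/ℏ = 2.972.
κw = 1.911, sinh(κw) = 3.306.
Matching ψ, ψ′ at both faces gives T = [1 + V_b² sinh²(κw) / (4E(V_b − E))]⁻¹ = 1/19.31 = 0.0518.
R = 1 − T = 0.948.

R = 0.948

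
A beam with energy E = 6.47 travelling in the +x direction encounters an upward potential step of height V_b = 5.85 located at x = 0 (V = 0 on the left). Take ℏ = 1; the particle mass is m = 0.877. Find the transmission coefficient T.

On each side the TISE gives plane waves with k = √(2m(E − V))/ℏ: k₁ = √(2·0.877·6.47) = 3.369, k₂ = √(2·0.877·0.62) = 1.043.
Matching ψ and ψ′ at x = 0 gives r = (k₁ − k₂)/(k₁ + k₂), so R = r² = 0.2780 and T = 1 − R = 0.7220.

T = 0.722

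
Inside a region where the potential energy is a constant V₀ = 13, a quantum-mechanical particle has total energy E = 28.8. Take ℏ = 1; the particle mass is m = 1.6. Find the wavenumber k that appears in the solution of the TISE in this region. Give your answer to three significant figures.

k = 7.11

With E > V₀ the solution is oscillatory, ψ ∝ e^{±ikx} with k = √(2m(E − V₀))/ℏ.
k = √(2 × 1.6 × 15.8) = 7.111.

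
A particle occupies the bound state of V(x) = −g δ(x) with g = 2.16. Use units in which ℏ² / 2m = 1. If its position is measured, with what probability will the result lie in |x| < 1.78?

The normalised bound state is ψ = √κ e^{−κ|x|} with κ = mg/ℏ² = 1.080.
P(|x| < d) = ∫_{−d}^{d} κ e^{−2κ|x|} dx = 1 − e^{−2κd} = 1 − e^{−3.845} = 0.9786.

P = 0.979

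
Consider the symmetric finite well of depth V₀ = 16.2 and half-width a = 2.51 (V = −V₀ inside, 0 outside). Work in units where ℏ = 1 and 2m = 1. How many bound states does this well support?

N = 7

The dimensionless depth is z₀ = a√(2mV₀)/ℏ = 2.51 × √(16.20) = 10.10.
The even/odd transcendental equations gain one root per π/2 in z₀, giving N = 1 + ⌊2z₀/π⌋ = 1 + ⌊6.431⌋ = 7.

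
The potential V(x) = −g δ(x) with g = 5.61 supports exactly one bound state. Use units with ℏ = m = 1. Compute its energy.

For x ≠ 0 the bound state is ψ ∝ e^{−κ|x|}; integrating the TISE across the delta gives the cusp condition 2κ = 2mg/ℏ², so κ = 5.610.
Then E = −ℏ²κ²/(2m) = −mg²/(2ℏ²) = -15.74.

E = -15.7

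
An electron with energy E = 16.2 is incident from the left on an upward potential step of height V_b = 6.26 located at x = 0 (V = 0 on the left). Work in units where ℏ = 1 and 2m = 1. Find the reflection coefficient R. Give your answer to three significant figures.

R = 0.0148

The wavenumbers are k₁ = √(2mE)/ℏ = 4.025 on the left and k₂ = √(2m(E − V_b))/ℏ = 3.153 on the right.
Matching ψ and ψ′ at x = 0 gives r = (k₁ − k₂)/(k₁ + k₂), so R = r² = 0.01476 and T = 1 − R = 0.9852.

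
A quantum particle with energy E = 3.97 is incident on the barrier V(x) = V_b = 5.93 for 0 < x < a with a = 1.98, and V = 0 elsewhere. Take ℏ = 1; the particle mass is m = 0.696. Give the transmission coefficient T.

T = 0.00510

Since E < V_b the interior solution is evanescent with decay constant κ = √(2m(V_b − E))/ℏ = 1.652.
κa = 3.270, sinh(κa) = 13.14.
Matching ψ, ψ′ at both faces gives T = [1 + V_b² sinh²(κa) / (4E(V_b − E))]⁻¹ = 1/196.2 = 0.00510.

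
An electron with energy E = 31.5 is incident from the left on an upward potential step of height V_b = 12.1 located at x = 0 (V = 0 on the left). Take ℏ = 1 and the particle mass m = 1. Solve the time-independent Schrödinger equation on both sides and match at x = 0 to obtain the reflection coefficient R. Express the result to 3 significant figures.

R = 0.0145

On each side the TISE gives plane waves with k = √(2m(E − V))/ℏ: k₁ = √(2·1·31.5) = 7.937, k₂ = √(2·1·19.4) = 6.229.
Matching ψ and ψ′ at x = 0 gives r = (k₁ − k₂)/(k₁ + k₂), so R = r² = 0.01454 and T = 1 − R = 0.9855.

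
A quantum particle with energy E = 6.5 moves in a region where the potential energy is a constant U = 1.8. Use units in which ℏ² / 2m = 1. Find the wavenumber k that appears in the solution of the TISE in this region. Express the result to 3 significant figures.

With E > U the solution is oscillatory, ψ ∝ e^{±ikx} with k = √(2m(E − U))/ℏ.
k = √(2 × 0.5 × 4.7) = 2.168.

k = 2.17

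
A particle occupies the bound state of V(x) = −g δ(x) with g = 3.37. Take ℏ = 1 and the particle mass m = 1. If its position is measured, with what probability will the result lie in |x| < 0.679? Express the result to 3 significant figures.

The normalised bound state is ψ = √κ e^{−κ|x|} with κ = mg/ℏ² = 3.370.
P(|x| < d) = ∫_{−d}^{d} κ e^{−2κ|x|} dx = 1 − e^{−2κd} = 1 − e^{−4.576} = 0.9897.

P = 0.990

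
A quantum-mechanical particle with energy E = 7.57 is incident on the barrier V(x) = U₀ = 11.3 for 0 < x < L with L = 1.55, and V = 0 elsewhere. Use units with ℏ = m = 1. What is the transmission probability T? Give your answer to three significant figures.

T = 0.000744

E < U₀: inside the barrier ψ ∝ e^{±κx} with κ = √(2m(U₀ − E))/ℏ = 2.731.
κL = 4.234, sinh(κL) = 34.47.
The exact tunnelling result is T⁻¹ = 1 + U₀² sinh²(κL) / [4E(U₀ − E)] = 1344, so T = 0.000744.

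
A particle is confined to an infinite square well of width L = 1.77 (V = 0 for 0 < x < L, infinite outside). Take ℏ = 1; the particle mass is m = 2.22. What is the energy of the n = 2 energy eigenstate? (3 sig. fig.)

The infinite-well eigenfunctions ψ_n = √(2/L) sin(nπx/L) vanish at both walls, giving E_n = n²π²ℏ²/(2mL²).
E_2 = 2² × π² / (2 × 2.22 × 1.77²) = 2.838.

E = 2.84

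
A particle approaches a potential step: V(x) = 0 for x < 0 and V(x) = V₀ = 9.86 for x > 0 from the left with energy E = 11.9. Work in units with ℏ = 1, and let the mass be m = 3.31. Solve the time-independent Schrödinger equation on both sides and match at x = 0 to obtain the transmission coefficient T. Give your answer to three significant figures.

T = 0.828

On each side the TISE gives plane waves with k = √(2m(E − V))/ℏ: k₁ = √(2·3.31·11.9) = 8.876, k₂ = √(2·3.31·2.04) = 3.675.
Continuity of ψ and ψ′ at the step yields the reflection amplitude r = (k₁ − k₂)/(k₁ + k₂) = 0.4144; thus R = |r|² = 0.1717, T = 0.8283.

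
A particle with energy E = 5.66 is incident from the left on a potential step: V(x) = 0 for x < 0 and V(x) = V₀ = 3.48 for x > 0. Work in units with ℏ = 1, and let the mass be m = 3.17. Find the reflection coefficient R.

The wavenumbers are k₁ = √(2mE)/ℏ = 5.990 on the left and k₂ = √(2m(E − V₀))/ℏ = 3.718 on the right.
Continuity of ψ and ψ′ at the step yields the reflection amplitude r = (k₁ − k₂)/(k₁ + k₂) = 0.2341; thus R = |r|² = 0.05480, T = 0.9452.

R = 0.0548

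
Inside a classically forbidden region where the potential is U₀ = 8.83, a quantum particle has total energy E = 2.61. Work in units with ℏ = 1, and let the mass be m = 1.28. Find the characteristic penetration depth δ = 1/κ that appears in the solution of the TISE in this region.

δ = 0.251

Since E < U₀ the TISE in this region is ψ'' = κ²ψ with κ = √(2m(U₀ − E))/ℏ.
κ = √(2 × 1.28 × 6.22) = 3.990. The penetration depth is δ = 1/κ = 0.251.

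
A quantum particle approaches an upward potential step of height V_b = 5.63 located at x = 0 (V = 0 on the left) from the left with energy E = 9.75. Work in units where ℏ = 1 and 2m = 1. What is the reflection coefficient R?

The wavenumbers are k₁ = √(2mE)/ℏ = 3.122 on the left and k₂ = √(2m(E − V_b))/ℏ = 2.030 on the right.
Continuity of ψ and ψ′ at the step yields the reflection amplitude r = (k₁ − k₂)/(k₁ + k₂) = 0.2121; thus R = |r|² = 0.04498, T = 0.9550.

R = 0.0450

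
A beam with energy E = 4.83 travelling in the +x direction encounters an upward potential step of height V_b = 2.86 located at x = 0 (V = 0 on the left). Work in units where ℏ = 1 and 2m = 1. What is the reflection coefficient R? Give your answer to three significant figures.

R = 0.0486

The wavenumbers are k₁ = √(2mE)/ℏ = 2.198 on the left and k₂ = √(2m(E − V_b))/ℏ = 1.404 on the right.
Matching ψ and ψ′ at x = 0 gives r = (k₁ − k₂)/(k₁ + k₂), so R = r² = 0.04863 and T = 1 − R = 0.9514.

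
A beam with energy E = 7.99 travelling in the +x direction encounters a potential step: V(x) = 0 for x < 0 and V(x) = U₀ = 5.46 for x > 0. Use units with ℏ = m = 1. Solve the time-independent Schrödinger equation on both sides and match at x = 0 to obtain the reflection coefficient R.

The wavenumbers are k₁ = √(2mE)/ℏ = 3.997 on the left and k₂ = √(2m(E − U₀))/ℏ = 2.249 on the right.
Continuity of ψ and ψ′ at the step yields the reflection amplitude r = (k₁ − k₂)/(k₁ + k₂) = 0.2798; thus R = |r|² = 0.07830, T = 0.9217.

R = 0.0783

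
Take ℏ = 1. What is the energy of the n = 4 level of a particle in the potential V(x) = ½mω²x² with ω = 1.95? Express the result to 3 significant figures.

E = 8.78

The oscillator eigenvalues are E_n = ℏω(n + ½), so E_4 = 1.95 × 4.5 = 8.775.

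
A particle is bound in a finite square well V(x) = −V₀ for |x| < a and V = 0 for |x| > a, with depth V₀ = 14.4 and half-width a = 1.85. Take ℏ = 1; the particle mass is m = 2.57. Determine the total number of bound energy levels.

The dimensionless depth is z₀ = a√(2mV₀)/ℏ = 1.85 × √(74.02) = 15.92.
The even/odd transcendental equations gain one root per π/2 in z₀, giving N = 1 + ⌊2z₀/π⌋ = 1 + ⌊10.13⌋ = 11.

N = 11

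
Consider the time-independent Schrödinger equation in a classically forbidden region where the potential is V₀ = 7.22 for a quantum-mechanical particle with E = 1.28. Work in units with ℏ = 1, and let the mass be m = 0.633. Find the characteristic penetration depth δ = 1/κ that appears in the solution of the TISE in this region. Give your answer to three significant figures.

δ = 0.365

Since E < V₀ the TISE in this region is ψ'' = κ²ψ with κ = √(2m(V₀ − E))/ℏ.
κ = √(2 × 0.633 × 5.94) = 2.742. The penetration depth is δ = 1/κ = 0.365.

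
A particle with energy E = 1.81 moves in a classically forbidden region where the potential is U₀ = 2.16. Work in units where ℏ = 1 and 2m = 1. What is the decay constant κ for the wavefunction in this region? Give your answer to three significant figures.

κ = 0.592

Since E < U₀ the TISE in this region is ψ'' = κ²ψ with κ = √(2m(U₀ − E))/ℏ.
κ = √(2 × 0.5 × 0.35) = 0.5916.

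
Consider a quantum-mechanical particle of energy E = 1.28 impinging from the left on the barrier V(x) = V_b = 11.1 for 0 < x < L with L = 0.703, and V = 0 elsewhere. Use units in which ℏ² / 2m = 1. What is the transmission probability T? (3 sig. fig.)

T = 0.0200

E < V_b: inside the barrier ψ ∝ e^{±κx} with κ = √(2m(V_b − E))/ℏ = 3.134.
κL = 2.203, sinh(κL) = 4.471.
Matching ψ, ψ′ at both faces gives T = [1 + V_b² sinh²(κL) / (4E(V_b − E))]⁻¹ = 1/49.98 = 0.0200.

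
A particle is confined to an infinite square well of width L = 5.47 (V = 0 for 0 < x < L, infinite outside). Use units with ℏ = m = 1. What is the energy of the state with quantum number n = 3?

E = 1.48

The infinite-well eigenfunctions ψ_n = √(2/L) sin(nπx/L) vanish at both walls, giving E_n = n²π²ℏ²/(2mL²).
E_3 = 3² × π² / (2 × 1 × 5.47²) = 1.484.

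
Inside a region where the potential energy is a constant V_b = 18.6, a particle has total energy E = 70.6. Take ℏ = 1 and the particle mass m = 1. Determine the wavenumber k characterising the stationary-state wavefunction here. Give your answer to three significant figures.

With E > V_b the solution is oscillatory, ψ ∝ e^{±ikx} with k = √(2m(E − V_b))/ℏ.
k = √(2 × 1 × 52) = 10.20.

k = 10.2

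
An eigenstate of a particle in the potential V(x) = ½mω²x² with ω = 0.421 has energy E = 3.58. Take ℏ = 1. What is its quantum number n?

E_n = ℏω(n + ½) ⇒ n = E/(ℏω) − ½ = 3.58/0.421 − 0.5 = 8.004 → n = 8.

n = 8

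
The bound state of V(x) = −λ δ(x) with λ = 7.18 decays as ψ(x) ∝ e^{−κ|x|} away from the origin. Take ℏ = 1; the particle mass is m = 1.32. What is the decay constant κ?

Integrate −(ℏ²/2m)ψ'' − λδ(x)ψ = Eψ from −ε to +ε: the ψ'' term gives ψ'(0⁺) − ψ'(0⁻) and the δ term gives −(2mλ/ℏ²)ψ(0).
With ψ ∝ e^{−κ|x|} this yields −2κ = −2mλ/ℏ², so κ = mλ/ℏ² = 9.478.

κ = 9.48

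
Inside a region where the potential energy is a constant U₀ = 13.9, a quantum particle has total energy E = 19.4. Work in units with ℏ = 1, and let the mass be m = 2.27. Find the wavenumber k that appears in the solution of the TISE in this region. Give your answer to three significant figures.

With E > U₀ the solution is oscillatory, ψ ∝ e^{±ikx} with k = √(2m(E − U₀))/ℏ.
k = √(2 × 2.27 × 5.5) = 4.997.

k = 5.00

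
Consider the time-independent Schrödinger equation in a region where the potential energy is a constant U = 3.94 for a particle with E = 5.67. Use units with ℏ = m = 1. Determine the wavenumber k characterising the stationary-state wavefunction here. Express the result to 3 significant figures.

k = 1.86

With E > U the solution is oscillatory, ψ ∝ e^{±ikx} with k = √(2m(E − U))/ℏ.
k = √(2 × 1 × 1.73) = 1.860.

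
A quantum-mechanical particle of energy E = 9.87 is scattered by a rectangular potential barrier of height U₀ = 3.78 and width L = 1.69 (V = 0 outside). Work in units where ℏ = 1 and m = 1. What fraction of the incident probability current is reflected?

E > U₀: inside the barrier k₂ = √(2m(E − U₀))/ℏ = 3.490, k₂L = 5.898.
Matching at both interfaces gives T⁻¹ = 1 + U₀² sin²(k₂L) / [4E(E − U₀)] = 1.008, hence T = 0.992.
R = 1 − T = 0.00832.

R = 0.00832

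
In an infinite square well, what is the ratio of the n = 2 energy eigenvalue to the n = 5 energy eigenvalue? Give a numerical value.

E_n = n²π²ℏ²/(2mL²) so the ratio is n₂²/n₁² = 4/25 = 0.16.

0.16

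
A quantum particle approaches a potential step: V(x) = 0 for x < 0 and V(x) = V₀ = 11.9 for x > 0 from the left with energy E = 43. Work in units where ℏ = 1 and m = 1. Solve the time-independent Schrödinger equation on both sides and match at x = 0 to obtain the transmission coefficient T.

On each side the TISE gives plane waves with k = √(2m(E − V))/ℏ: k₁ = √(2·1·43) = 9.274, k₂ = √(2·1·31.1) = 7.887.
Matching ψ and ψ′ at x = 0 gives r = (k₁ − k₂)/(k₁ + k₂), so R = r² = 0.006532 and T = 1 − R = 0.9935.

T = 0.993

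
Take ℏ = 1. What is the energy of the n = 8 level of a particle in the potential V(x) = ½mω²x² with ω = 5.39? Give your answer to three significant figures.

The oscillator eigenvalues are E_n = ℏω(n + ½), so E_8 = 5.39 × 8.5 = 45.82.

E = 45.8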